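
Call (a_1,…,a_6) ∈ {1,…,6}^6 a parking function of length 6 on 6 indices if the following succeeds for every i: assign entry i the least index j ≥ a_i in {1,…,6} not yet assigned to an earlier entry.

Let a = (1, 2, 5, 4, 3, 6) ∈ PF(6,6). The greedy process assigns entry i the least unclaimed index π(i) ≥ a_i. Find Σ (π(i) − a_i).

0

Σπ = 6·7/2 = 21 (π permutes [6]); Σa = 1+2+5+4+3+6 = 21; disp = 21−21 = 0.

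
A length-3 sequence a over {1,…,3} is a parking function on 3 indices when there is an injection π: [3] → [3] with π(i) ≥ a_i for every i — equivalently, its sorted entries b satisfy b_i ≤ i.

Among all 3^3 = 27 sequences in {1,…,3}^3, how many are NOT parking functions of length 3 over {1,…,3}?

11

Count = (4−3)·4^(3−1) = 1 · 16 = 16
E.g. (3,2,2) → sorted (2,2,3): b_1=2>1, not a PF.
3^3 − 16 = 27 − 16 = 11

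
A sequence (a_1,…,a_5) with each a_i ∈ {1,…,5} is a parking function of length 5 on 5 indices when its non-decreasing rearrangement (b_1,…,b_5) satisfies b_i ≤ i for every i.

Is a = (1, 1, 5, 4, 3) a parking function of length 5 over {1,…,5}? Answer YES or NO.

YES

Order a: b = (1, 1, 3, 4, 5).
  b_1=1 ≤ 1
  b_2=1 ≤ 2
  b_3=3 ≤ 3
  b_4=4 ≤ 4
  b_5=5 ≤ 5
All bounds hold ⇒ YES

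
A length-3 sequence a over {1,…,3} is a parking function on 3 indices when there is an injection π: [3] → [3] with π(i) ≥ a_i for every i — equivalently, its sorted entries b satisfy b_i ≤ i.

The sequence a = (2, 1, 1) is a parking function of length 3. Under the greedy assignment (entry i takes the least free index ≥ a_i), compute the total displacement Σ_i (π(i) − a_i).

2

Σπ = 3·4/2 = 6 (π permutes [3]); Σa = 2+1+1 = 4; disp = 6−4 = 2.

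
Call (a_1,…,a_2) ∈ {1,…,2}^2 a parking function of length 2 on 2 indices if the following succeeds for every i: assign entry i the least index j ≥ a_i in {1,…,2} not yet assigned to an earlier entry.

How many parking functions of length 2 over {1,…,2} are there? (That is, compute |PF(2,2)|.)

3

|PF(2,2)| = (2−2+1)·(2+1)^(2−1) = 1 · 3 = 3 [KW]
E.g. (1,1) → sorted (1,1): b_i ≤ i ∀i, a PF.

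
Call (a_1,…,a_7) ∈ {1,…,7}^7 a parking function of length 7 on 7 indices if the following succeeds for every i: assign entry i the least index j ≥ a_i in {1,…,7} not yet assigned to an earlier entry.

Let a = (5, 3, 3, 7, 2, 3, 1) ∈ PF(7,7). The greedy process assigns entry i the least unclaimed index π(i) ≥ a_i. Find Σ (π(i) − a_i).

Σπ(i) = 1+…+7 = 28; Σa = 5+3+3+7+2+3+1 = 24; disp = 28−24 = 4.

4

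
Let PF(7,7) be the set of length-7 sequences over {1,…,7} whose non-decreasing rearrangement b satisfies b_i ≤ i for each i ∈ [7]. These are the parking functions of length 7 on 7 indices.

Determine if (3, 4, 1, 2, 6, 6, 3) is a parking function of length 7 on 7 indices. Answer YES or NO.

Sorted: b = (1, 2, 3, 3, 4, 6, 6).
  b_1=1 ≤ 1
  b_2=2 ≤ 2
  b_3=3 ≤ 3
  b_4=3 ≤ 4
  b_5=4 ≤ 5
  b_6=6 ≤ 6
  b_7=6 ≤ 7
All bounds hold ⇒ YES

YES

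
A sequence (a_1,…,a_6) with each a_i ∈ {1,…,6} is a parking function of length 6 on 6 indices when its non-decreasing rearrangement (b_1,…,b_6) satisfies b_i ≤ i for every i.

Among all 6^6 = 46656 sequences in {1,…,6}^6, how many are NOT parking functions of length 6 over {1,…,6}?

Count = (7−6)·7^(6−1) = 1·16807 = 16807 (Konheim–Weiss)
E.g. (4,3,2,2,4,3) → sorted (2,2,3,3,4,4): b_1=2>1, not a PF.
Total 46656; non-PF = 46656−16807 = 29849

29849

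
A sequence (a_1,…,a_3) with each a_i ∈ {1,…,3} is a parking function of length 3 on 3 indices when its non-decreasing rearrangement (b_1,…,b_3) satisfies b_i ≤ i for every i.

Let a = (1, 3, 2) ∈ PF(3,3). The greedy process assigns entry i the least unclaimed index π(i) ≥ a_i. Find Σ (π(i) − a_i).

0

Σπ = 3·4/2 = 6 (π permutes [3]); Σa = 1+3+2 = 6; disp = 6−6 = 0.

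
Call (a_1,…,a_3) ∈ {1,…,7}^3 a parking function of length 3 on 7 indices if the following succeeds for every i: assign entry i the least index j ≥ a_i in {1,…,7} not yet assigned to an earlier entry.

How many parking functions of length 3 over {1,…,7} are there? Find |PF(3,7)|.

320

#PF = 5·8^2 = 5×64 = 320 (Konheim–Weiss)
Example (7,3,1) → sorted (1,3,7): b_i ≤ 4+i ∀i, a PF.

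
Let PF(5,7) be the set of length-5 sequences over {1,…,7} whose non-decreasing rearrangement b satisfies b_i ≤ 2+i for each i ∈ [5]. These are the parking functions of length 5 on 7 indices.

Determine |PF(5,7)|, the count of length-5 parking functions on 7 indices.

12288

|PF| = (7−5+1)·(7+1)^(5−1) = 3 · 4096 = 12288 (Pollak)
One tuple (4,5,5,7,1) → sorted (1,4,5,5,7): b_i ≤ 2+i ∀i, a PF.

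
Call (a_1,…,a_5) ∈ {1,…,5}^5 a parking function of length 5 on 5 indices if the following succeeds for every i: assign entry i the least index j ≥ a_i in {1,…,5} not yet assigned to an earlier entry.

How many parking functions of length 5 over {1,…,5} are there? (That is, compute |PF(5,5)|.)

|PF(5,5)| = (6−5)·6^(5−1) = 1 · 1296 = 1296
Check (1,2,1,3,4) → sorted (1,1,2,3,4): b_i ≤ i ∀i, a PF.

1296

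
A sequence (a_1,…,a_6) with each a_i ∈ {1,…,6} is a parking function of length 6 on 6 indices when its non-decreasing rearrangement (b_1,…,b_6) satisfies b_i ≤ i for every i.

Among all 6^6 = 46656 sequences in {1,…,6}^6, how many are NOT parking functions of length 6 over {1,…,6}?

29849

#PF = 1·7^5 = 1×16807 = 16807 (Konheim–Weiss)
Check (4,6,4,5,5,6) → sorted (4,4,5,5,6,6): b_1=4>1, not a PF.
6^6 − 16807 = 46656 − 16807 = 29849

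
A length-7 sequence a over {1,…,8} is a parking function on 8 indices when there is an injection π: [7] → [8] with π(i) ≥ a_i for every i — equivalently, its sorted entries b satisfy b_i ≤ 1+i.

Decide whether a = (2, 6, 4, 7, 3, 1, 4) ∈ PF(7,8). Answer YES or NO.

YES

Sorted: b = (1, 2, 3, 4, 4, 6, 7).
  b_1=1 ≤ 2
  b_2=2 ≤ 3
  b_3=3 ≤ 4
  b_4=4 ≤ 5
  b_5=4 ≤ 6
  b_6=6 ≤ 7
  b_7=7 ≤ 8
All bounds hold ⇒ YES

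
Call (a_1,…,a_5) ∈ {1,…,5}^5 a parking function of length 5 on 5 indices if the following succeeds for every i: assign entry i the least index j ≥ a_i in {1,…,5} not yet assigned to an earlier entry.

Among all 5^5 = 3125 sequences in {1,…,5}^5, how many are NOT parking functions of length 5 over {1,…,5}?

Count = (5+1−5)·(5+1)^{5−1} = 1 · 1296 = 1296
One tuple (3,4,4,4,4) → sorted (3,4,4,4,4): b_1=3>1, not a PF.
Total 3125; non-PF = 3125−1296 = 1829

1829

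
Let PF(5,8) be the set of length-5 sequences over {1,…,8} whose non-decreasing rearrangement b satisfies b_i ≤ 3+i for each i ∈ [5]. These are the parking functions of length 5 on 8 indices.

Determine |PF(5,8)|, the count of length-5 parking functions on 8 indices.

26244

Count = (8+1−5)·(8+1)^{5−1} = 4 · 6561 = 26244
E.g. (7,8,3,5,4) → sorted (3,4,5,7,8): b_i ≤ 3+i ∀i, a PF.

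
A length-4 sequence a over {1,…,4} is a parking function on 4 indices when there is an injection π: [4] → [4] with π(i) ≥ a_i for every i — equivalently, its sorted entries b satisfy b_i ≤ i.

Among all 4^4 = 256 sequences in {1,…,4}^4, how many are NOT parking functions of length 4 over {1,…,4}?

Count = (4−4+1)·(4+1)^(4−1) = 1×125 = 125 [KW]
Check (2,3,3,3) → sorted (2,3,3,3): b_1=2>1, not a PF.
Total 256; non-PF = 256−125 = 131

131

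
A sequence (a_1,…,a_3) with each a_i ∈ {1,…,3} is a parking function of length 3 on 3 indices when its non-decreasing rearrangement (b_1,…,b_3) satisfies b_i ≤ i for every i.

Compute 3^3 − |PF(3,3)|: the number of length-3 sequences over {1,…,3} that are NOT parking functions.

|PF(3,3)| = (3−3+1)·(3+1)^(3−1) = 1·16 = 16 [KW]
E.g. (3,3,1) → sorted (1,3,3): b_2=3>2, not a PF.
So 27 − 16 = 11 fail.

11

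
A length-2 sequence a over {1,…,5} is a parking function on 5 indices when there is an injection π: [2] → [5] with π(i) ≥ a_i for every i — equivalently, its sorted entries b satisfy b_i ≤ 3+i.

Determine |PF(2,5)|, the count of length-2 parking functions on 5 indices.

Count = (5−2+1)·(5+1)^(2−1) = 4×6 = 24 [KW]
E.g. (4,5) → sorted (4,5): b_i ≤ 3+i ∀i, a PF.

24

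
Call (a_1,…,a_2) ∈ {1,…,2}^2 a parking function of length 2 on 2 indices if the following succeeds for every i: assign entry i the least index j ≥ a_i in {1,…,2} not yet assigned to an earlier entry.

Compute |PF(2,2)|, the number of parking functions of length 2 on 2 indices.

|PF(2,2)| = (3−2)·3^(2−1) = 1 · 3 = 3
E.g. (2,1) → sorted (1,2): b_i ≤ i ∀i, a PF.

3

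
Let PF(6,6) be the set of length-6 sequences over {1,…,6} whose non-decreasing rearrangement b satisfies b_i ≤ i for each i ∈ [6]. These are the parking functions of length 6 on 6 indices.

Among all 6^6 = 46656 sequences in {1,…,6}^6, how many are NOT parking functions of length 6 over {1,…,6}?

29849

Count = (7−6)·7^(6−1) = 1×16807 = 16807 [KW]
Example (4,6,6,3,4,1) → sorted (1,3,4,4,6,6): b_2=3>2, not a PF.
Total 46656; non-PF = 46656−16807 = 29849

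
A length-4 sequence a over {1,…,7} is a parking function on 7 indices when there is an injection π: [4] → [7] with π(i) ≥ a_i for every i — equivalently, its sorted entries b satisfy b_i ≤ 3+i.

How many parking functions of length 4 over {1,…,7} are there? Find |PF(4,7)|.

2048

|PF| = 4·8^3 = 4×512 = 2048 (Pollak)
E.g. (3,7,5,1) → sorted (1,3,5,7): b_i ≤ 3+i ∀i, a PF.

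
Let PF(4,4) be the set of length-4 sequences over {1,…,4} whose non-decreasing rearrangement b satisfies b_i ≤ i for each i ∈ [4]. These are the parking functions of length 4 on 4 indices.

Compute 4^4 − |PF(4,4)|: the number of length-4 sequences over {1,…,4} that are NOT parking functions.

|PF| = 1·5^3 = 1×125 = 125 (Pollak)
E.g. (3,3,3,3) → sorted (3,3,3,3): b_1=3>1, not a PF.
So 256 − 125 = 131 fail.

131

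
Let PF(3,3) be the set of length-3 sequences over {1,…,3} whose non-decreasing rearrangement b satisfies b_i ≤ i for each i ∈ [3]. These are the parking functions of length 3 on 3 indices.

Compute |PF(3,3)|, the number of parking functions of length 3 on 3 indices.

16

Count = (3+1−3)·(3+1)^{3−1} = 1·16 = 16 (Pollak)
Check (2,2,1) → sorted (1,2,2): b_i ≤ i ∀i, a PF.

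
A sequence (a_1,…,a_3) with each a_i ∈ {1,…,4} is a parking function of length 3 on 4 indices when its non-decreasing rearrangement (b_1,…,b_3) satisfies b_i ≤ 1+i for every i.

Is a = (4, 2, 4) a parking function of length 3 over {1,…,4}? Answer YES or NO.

NO

Rearranged: b = (2, 4, 4).
  b_1=2 ≤ 2
  b_2=4 > 3
  fails at i=2 ⇒ NO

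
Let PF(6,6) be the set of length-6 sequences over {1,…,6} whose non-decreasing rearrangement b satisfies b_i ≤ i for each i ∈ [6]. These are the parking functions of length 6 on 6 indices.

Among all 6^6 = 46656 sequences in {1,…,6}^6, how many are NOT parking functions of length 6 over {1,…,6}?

29849

|PF| = 1·7^5 = 1 · 16807 = 16807 (Konheim–Weiss)
E.g. (6,2,5,5,1,5) → sorted (1,2,5,5,5,6): b_3=5>3, not a PF.
So 46656 − 16807 = 29849 fail.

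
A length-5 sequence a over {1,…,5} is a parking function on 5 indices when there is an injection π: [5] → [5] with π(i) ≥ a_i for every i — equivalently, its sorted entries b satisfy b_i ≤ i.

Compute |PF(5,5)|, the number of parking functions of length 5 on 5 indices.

1296

|PF(5,5)| = (5−5+1)·(5+1)^(5−1) = 1×1296 = 1296
Example (5,4,2,1,3) → sorted (1,2,3,4,5): b_i ≤ i ∀i, a PF.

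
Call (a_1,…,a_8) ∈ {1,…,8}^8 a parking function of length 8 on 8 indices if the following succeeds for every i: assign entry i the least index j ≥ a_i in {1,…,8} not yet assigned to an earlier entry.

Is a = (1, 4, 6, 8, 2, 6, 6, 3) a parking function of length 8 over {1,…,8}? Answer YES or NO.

Rearranged: b = (1, 2, 3, 4, 6, 6, 6, 8).
  b_1=1 ≤ 1
  b_2=2 ≤ 2
  b_3=3 ≤ 3
  b_4=4 ≤ 4
  b_5=6 > 5
  fails at i=5 ⇒ NO

NO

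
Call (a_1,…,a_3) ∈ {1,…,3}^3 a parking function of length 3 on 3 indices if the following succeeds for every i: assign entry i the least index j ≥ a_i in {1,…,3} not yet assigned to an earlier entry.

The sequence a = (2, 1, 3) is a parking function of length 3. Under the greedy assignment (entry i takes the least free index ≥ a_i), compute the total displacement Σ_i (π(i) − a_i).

Σπ = 3·4/2 = 6 (π permutes [3]); Σa = 2+1+3 = 6; disp = 6−6 = 0.

0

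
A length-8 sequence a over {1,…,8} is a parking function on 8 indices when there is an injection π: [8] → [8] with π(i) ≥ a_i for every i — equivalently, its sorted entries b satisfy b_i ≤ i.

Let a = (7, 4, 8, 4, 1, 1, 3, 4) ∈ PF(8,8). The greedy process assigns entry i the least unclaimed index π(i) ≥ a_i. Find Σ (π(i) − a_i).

Σπ(i) = 1+…+8 = 36; Σa = 7+4+8+4+1+1+3+4 = 32; disp = 36−32 = 4.

4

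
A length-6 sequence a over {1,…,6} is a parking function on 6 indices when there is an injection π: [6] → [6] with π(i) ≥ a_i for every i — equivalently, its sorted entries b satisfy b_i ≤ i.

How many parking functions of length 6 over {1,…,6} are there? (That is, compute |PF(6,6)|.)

#PF = 1·7^5 = 1×16807 = 16807 (Pollak)
E.g. (5,3,1,1,1,3) → sorted (1,1,1,3,3,5): b_i ≤ i ∀i, a PF.

16807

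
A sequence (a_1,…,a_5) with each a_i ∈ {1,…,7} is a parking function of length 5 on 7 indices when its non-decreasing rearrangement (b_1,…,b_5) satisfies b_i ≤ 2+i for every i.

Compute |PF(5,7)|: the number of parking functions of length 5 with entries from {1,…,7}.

|PF| = (7+1−5)·(7+1)^{5−1} = 3 · 4096 = 12288
Check (2,2,3,5,7) → sorted (2,2,3,5,7): b_i ≤ 2+i ∀i, a PF.

12288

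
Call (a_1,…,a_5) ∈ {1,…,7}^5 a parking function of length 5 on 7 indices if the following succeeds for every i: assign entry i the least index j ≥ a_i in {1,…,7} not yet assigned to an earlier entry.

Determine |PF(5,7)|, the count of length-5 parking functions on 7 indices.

12288

|PF(5,7)| = (8−5)·8^(5−1) = 3 · 4096 = 12288 (Pollak)
E.g. (7,4,2,6,1) → sorted (1,2,4,6,7): b_i ≤ 2+i ∀i, a PF.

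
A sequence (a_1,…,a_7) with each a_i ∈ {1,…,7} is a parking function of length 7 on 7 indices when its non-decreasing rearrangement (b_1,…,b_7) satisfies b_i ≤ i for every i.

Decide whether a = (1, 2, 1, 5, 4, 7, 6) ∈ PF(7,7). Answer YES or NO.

Order a: b = (1, 1, 2, 4, 5, 6, 7).
  b_1=1 ≤ 1
  b_2=1 ≤ 2
  b_3=2 ≤ 3
  b_4=4 ≤ 4
  b_5=5 ≤ 5
  b_6=6 ≤ 6
  b_7=7 ≤ 7
All bounds hold ⇒ YES

YES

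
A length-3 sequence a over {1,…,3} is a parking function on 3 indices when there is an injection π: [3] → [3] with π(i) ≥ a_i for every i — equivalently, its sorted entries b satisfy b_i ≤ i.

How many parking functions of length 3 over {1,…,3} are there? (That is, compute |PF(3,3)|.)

|PF(3,3)| = (3−3+1)·(3+1)^(3−1) = 1×16 = 16 [KW]
Example (1,3,2) → sorted (1,2,3): b_i ≤ i ∀i, a PF.

16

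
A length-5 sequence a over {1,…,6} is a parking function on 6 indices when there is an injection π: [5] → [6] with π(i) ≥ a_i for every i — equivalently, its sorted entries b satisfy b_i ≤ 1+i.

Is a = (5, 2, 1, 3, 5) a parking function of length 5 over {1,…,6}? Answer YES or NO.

YES

Order a: b = (1, 2, 3, 5, 5).
  b_1=1 ≤ 2
  b_2=2 ≤ 3
  b_3=3 ≤ 4
  b_4=5 ≤ 5
  b_5=5 ≤ 6
All bounds hold ⇒ YES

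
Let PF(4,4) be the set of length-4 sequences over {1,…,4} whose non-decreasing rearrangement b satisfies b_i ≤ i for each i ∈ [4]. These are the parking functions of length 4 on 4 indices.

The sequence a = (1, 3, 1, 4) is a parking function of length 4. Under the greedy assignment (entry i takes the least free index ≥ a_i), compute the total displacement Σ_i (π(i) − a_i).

1

Σπ = 4·5/2 = 10 (π permutes [4]); Σa = 1+3+1+4 = 9; disp = 10−9 = 1.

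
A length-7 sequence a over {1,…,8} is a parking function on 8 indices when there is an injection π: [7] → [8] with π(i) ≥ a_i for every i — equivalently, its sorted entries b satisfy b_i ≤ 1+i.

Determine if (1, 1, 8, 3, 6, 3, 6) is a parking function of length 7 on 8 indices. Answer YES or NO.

Sorted: b = (1, 1, 3, 3, 6, 6, 8).
  b_1=1 ≤ 2
  b_2=1 ≤ 3
  b_3=3 ≤ 4
  b_4=3 ≤ 5
  b_5=6 ≤ 6
  b_6=6 ≤ 7
  b_7=8 ≤ 8
All bounds hold ⇒ YES

YES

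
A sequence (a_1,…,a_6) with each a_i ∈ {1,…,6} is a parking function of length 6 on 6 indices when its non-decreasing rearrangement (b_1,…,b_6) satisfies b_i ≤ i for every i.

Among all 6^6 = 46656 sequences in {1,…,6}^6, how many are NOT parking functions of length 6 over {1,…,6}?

29849

|PF(6,6)| = (6−6+1)·(6+1)^(6−1) = 1·16807 = 16807
One tuple (2,5,5,4,3,5) → sorted (2,3,4,5,5,5): b_1=2>1, not a PF.
So 46656 − 16807 = 29849 fail.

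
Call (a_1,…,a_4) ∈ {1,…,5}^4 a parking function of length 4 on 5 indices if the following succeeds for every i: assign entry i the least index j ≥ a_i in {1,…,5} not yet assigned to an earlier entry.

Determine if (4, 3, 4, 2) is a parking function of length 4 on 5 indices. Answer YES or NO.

Rearranged: b = (2, 3, 4, 4).
  b_1=2 ≤ 2
  b_2=3 ≤ 3
  b_3=4 ≤ 4
  b_4=4 ≤ 5
All bounds hold ⇒ YES

YES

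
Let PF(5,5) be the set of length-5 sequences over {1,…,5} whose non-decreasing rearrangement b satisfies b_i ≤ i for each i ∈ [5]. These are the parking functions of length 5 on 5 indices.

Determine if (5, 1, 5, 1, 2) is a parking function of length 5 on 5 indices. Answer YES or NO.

Sorted: b = (1, 1, 2, 5, 5).
  b_1=1 ≤ 1
  b_2=1 ≤ 2
  b_3=2 ≤ 3
  b_4=5 > 4
  fails at i=4 ⇒ NO

NO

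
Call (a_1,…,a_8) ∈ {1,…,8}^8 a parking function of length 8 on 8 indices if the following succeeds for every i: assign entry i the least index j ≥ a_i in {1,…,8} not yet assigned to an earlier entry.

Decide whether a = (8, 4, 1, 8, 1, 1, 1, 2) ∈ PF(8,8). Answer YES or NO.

NO

Rearranged: b = (1, 1, 1, 1, 2, 4, 8, 8).
  b_1=1 ≤ 1
  b_2=1 ≤ 2
  b_3=1 ≤ 3
  b_4=1 ≤ 4
  b_5=2 ≤ 5
  b_6=4 ≤ 6
  b_7=8 > 7
  fails at i=7 ⇒ NO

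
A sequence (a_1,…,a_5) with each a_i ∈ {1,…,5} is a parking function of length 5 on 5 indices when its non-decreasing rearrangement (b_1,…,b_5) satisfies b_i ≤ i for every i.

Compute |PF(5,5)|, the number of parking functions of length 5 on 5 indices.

1296

#PF = (5+1−5)·(5+1)^{5−1} = 1·1296 = 1296 (Pollak)
Check (1,2,1,4,5) → sorted (1,1,2,4,5): b_i ≤ i ∀i, a PF.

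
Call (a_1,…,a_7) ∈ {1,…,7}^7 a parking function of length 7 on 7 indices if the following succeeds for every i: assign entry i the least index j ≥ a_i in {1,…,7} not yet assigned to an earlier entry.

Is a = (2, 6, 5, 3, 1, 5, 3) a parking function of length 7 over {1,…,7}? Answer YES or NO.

YES

Order a: b = (1, 2, 3, 3, 5, 5, 6).
  b_1=1 ≤ 1
  b_2=2 ≤ 2
  b_3=3 ≤ 3
  b_4=3 ≤ 4
  b_5=5 ≤ 5
  b_6=5 ≤ 6
  b_7=6 ≤ 7
All bounds hold ⇒ YES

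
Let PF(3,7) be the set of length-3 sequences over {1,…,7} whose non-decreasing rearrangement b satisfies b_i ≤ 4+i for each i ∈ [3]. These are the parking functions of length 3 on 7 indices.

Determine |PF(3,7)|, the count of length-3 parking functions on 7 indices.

#PF = 5·8^2 = 5·64 = 320 (Konheim–Weiss)
E.g. (7,5,4) → sorted (4,5,7): b_i ≤ 4+i ∀i, a PF.

320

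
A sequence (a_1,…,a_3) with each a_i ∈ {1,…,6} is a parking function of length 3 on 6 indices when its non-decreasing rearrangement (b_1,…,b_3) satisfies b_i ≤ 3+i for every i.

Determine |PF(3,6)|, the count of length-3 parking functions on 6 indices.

#PF = (6+1−3)·(6+1)^{3−1} = 4·49 = 196 [KW]
Example (1,3,6) → sorted (1,3,6): b_i ≤ 3+i ∀i, a PF.

196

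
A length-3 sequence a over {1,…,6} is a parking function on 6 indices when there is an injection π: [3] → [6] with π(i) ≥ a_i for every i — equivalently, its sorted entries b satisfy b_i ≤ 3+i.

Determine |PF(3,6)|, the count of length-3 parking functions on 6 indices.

196

#PF = (7−3)·7^(3−1) = 4×49 = 196 [KW]
One tuple (2,1,1) → sorted (1,1,2): b_i ≤ 3+i ∀i, a PF.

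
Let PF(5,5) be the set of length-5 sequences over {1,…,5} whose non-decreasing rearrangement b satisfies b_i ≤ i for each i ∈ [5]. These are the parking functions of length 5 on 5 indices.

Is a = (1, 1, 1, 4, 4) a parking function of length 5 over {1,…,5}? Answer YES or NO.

YES

Sorted: b = (1, 1, 1, 4, 4).
  b_1=1 ≤ 1
  b_2=1 ≤ 2
  b_3=1 ≤ 3
  b_4=4 ≤ 4
  b_5=4 ≤ 5
All bounds hold ⇒ YES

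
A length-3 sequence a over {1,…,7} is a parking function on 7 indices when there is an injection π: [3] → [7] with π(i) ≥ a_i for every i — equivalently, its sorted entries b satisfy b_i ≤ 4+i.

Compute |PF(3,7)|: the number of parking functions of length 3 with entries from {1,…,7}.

320

#PF = (7−3+1)·(7+1)^(3−1) = 5·64 = 320 (Pollak)
E.g. (5,7,4) → sorted (4,5,7): b_i ≤ 4+i ∀i, a PF.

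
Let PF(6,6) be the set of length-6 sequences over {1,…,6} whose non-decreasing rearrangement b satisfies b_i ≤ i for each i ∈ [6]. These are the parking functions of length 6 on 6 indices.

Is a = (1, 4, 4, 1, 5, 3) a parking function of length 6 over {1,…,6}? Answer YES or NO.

Rearranged: b = (1, 1, 3, 4, 4, 5).
  b_1=1 ≤ 1
  b_2=1 ≤ 2
  b_3=3 ≤ 3
  b_4=4 ≤ 4
  b_5=4 ≤ 5
  b_6=5 ≤ 6
All bounds hold ⇒ YES

YES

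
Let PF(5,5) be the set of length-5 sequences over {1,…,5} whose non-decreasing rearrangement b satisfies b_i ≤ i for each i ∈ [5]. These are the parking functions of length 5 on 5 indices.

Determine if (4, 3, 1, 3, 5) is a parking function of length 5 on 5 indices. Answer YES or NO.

Rearranged: b = (1, 3, 3, 4, 5).
  b_1=1 ≤ 1
  b_2=3 > 2
  fails at i=2 ⇒ NO

NO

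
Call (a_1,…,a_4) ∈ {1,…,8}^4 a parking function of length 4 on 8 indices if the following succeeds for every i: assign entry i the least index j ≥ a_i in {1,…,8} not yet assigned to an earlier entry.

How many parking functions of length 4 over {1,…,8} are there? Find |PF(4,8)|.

3645

|PF| = (8+1−4)·(8+1)^{4−1} = 5 · 729 = 3645
Check (6,3,7,6) → sorted (3,6,6,7): b_i ≤ 4+i ∀i, a PF.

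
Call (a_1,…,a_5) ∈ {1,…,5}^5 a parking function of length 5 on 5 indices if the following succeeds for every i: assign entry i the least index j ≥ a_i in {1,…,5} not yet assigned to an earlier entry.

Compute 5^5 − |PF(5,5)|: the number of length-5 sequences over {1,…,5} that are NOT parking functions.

#PF = (5−5+1)·(5+1)^(5−1) = 1 · 1296 = 1296 (Konheim–Weiss)
E.g. (4,4,3,5,5) → sorted (3,4,4,5,5): b_1=3>1, not a PF.
5^5 − 1296 = 3125 − 1296 = 1829

1829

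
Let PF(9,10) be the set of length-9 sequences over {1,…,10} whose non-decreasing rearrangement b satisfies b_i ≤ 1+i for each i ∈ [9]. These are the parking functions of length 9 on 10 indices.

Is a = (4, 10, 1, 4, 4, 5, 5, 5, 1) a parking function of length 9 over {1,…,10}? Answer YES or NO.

Sorted: b = (1, 1, 4, 4, 4, 5, 5, 5, 10).
  b_1=1 ≤ 2
  b_2=1 ≤ 3
  b_3=4 ≤ 4
  b_4=4 ≤ 5
  b_5=4 ≤ 6
  b_6=5 ≤ 7
  b_7=5 ≤ 8
  b_8=5 ≤ 9
  b_9=10 ≤ 10
All bounds hold ⇒ YES

YES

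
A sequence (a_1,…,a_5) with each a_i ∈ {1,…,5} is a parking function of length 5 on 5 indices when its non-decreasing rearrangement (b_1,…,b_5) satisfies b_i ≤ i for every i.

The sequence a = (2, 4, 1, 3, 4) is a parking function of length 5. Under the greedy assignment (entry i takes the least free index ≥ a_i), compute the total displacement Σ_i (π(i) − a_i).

1

Σπ(i) = 1+…+5 = 15; Σa = 2+4+1+3+4 = 14; disp = 15−14 = 1.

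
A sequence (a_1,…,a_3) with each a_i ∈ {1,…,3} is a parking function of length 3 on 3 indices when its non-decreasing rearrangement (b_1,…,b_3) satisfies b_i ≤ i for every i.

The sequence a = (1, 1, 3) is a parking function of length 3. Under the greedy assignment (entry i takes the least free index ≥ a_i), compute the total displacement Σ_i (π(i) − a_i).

Σπ = 6 ({1..3} each once); Σa = 1+1+3 = 5; disp = 6−5 = 1.

1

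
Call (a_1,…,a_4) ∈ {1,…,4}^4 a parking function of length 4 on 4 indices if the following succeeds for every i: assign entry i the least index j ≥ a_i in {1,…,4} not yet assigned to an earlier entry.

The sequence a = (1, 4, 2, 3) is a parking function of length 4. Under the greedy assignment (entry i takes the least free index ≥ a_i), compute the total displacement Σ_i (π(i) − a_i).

Σπ = 10 ({1..4} each once); Σa = 1+4+2+3 = 10; disp = 10−10 = 0.

0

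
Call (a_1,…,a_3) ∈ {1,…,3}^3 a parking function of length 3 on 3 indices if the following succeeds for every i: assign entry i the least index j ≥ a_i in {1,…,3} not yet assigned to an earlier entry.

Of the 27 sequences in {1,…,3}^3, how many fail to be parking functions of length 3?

11

|PF(3,3)| = 1·4^2 = 1·16 = 16 (Pollak)
One tuple (3,3,3) → sorted (3,3,3): b_1=3>1, not a PF.
So 27 − 16 = 11 fail.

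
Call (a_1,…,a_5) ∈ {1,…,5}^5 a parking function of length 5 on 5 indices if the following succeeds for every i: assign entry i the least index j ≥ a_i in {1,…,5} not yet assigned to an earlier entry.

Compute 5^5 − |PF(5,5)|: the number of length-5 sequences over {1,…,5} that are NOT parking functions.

1829

Count = (6−5)·6^(5−1) = 1 · 1296 = 1296 (Pollak)
E.g. (5,4,5,4,4) → sorted (4,4,4,5,5): b_1=4>1, not a PF.
So 3125 − 1296 = 1829 fail.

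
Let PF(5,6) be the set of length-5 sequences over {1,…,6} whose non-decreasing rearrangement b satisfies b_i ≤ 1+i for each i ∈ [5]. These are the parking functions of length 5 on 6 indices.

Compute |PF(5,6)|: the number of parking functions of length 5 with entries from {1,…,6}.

|PF| = (7−5)·7^(5−1) = 2 · 2401 = 4802
Check (6,3,4,5,1) → sorted (1,3,4,5,6): b_i ≤ 1+i ∀i, a PF.

4802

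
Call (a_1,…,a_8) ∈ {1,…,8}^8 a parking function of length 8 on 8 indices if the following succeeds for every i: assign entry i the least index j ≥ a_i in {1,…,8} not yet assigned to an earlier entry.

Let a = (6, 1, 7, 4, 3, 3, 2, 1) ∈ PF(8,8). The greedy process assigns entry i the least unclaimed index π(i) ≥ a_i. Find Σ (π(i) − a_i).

9

Σπ = 8·9/2 = 36 (π permutes [8]); Σa = 6+1+7+4+3+3+2+1 = 27; disp = 36−27 = 9.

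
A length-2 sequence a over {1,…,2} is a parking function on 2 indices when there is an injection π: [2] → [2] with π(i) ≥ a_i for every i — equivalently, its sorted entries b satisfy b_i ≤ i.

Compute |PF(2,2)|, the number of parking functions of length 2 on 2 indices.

|PF| = (2+1−2)·(2+1)^{2−1} = 1×3 = 3 [KW]
Example (2,1) → sorted (1,2): b_i ≤ i ∀i, a PF.

3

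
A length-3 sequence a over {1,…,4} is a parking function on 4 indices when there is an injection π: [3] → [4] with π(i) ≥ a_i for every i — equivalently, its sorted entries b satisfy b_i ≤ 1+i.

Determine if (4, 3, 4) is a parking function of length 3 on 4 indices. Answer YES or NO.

NO

Rearranged: b = (3, 4, 4).
  b_1=3 > 2
  fails at i=1 ⇒ NO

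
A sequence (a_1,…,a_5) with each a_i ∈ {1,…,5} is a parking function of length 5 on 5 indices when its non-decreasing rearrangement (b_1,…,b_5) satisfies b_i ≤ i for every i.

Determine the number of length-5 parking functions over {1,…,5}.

1296

Count = (5+1−5)·(5+1)^{5−1} = 1·1296 = 1296
Check (3,2,2,1,5) → sorted (1,2,2,3,5): b_i ≤ i ∀i, a PF.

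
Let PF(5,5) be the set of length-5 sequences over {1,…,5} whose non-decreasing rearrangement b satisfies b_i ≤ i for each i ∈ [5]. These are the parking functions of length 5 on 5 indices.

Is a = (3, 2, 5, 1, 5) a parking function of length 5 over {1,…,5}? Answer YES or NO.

Order a: b = (1, 2, 3, 5, 5).
  b_1=1 ≤ 1
  b_2=2 ≤ 2
  b_3=3 ≤ 3
  b_4=5 > 4
  fails at i=4 ⇒ NO

NO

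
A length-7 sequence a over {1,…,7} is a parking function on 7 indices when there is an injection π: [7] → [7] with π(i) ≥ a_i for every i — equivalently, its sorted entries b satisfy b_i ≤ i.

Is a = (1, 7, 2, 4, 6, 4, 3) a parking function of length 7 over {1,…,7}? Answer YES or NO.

Order a: b = (1, 2, 3, 4, 4, 6, 7).
  b_1=1 ≤ 1
  b_2=2 ≤ 2
  b_3=3 ≤ 3
  b_4=4 ≤ 4
  b_5=4 ≤ 5
  b_6=6 ≤ 6
  b_7=7 ≤ 7
All bounds hold ⇒ YES

YES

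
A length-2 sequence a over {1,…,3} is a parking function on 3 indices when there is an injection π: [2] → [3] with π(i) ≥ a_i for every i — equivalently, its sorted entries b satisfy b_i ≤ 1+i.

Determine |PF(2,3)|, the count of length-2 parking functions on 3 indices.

8

#PF = (3−2+1)·(3+1)^(2−1) = 2 · 4 = 8 [KW]
Example (1,3) → sorted (1,3): b_i ≤ 1+i ∀i, a PF.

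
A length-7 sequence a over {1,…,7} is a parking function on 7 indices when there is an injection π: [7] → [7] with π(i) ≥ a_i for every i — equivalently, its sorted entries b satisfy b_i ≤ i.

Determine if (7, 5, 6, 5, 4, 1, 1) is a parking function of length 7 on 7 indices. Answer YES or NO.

Sorted: b = (1, 1, 4, 5, 5, 6, 7).
  b_1=1 ≤ 1
  b_2=1 ≤ 2
  b_3=4 > 3
  fails at i=3 ⇒ NO

NO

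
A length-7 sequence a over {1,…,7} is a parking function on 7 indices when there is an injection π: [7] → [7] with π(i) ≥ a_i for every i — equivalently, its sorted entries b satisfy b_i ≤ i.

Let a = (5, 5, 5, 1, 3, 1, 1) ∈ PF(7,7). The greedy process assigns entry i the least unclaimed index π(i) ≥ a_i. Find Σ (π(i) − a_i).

7

Σπ = 28 ({1..7} each once); Σa = 5+5+5+1+3+1+1 = 21; disp = 28−21 = 7.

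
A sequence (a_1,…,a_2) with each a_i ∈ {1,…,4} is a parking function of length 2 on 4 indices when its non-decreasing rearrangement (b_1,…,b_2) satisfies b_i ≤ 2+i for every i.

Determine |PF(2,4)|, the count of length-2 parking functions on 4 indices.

15

|PF| = (5−2)·5^(2−1) = 3 · 5 = 15 (Konheim–Weiss)
Check (4,2) → sorted (2,4): b_i ≤ 2+i ∀i, a PF.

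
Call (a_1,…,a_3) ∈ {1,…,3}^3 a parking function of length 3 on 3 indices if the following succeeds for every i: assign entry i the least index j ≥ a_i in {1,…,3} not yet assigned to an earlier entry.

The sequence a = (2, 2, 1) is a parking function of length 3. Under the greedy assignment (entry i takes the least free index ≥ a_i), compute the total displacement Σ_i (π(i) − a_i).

1

Σπ = 6 ({1..3} each once); Σa = 2+2+1 = 5; disp = 6−5 = 1.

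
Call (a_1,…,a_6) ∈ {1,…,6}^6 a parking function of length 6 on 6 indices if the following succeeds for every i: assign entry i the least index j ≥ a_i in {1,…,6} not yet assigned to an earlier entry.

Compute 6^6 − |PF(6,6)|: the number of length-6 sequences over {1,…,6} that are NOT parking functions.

Count = 1·7^5 = 1·16807 = 16807 (Konheim–Weiss)
Check (6,6,1,4,6,2) → sorted (1,2,4,6,6,6): b_3=4>3, not a PF.
6^6 − 16807 = 46656 − 16807 = 29849

29849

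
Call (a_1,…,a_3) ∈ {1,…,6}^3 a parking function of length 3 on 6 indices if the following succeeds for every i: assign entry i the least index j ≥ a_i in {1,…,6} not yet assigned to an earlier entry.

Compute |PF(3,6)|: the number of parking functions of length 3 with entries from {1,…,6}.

196

#PF = (7−3)·7^(3−1) = 4×49 = 196 (Pollak)
Example (2,5,3) → sorted (2,3,5): b_i ≤ 3+i ∀i, a PF.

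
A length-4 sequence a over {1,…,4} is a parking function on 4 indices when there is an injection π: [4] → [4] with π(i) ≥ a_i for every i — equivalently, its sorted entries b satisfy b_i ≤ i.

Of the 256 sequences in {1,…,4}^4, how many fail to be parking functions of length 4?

Count = (4−4+1)·(4+1)^(4−1) = 1·125 = 125 (Konheim–Weiss)
E.g. (4,3,3,3) → sorted (3,3,3,4): b_1=3>1, not a PF.
So 256 − 125 = 131 fail.

131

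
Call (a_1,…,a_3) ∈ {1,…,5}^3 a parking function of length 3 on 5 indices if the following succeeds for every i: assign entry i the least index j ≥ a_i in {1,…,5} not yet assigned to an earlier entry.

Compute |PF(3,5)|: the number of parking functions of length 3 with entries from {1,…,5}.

108

#PF = (5−3+1)·(5+1)^(3−1) = 3 · 36 = 108 [KW]
E.g. (4,3,5) → sorted (3,4,5): b_i ≤ 2+i ∀i, a PF.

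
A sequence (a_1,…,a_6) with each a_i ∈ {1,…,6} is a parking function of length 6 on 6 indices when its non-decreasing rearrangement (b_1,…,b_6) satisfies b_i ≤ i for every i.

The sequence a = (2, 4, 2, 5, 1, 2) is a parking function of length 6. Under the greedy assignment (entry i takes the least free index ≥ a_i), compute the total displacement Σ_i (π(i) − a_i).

Σπ = 6·7/2 = 21 (π permutes [6]); Σa = 2+4+2+5+1+2 = 16; disp = 21−16 = 5.

5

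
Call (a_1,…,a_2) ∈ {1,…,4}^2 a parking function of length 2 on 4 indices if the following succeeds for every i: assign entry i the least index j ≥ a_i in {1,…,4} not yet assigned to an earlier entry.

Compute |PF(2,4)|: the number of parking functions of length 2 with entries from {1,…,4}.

15

|PF| = (4+1−2)·(4+1)^{2−1} = 3 · 5 = 15
Example (4,1) → sorted (1,4): b_i ≤ 2+i ∀i, a PF.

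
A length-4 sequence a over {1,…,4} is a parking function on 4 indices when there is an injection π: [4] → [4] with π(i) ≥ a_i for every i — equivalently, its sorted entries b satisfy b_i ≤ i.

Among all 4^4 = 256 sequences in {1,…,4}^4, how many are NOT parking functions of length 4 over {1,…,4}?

#PF = (4−4+1)·(4+1)^(4−1) = 1 · 125 = 125 [KW]
Check (3,4,2,4) → sorted (2,3,4,4): b_1=2>1, not a PF.
4^4 − 125 = 256 − 125 = 131

131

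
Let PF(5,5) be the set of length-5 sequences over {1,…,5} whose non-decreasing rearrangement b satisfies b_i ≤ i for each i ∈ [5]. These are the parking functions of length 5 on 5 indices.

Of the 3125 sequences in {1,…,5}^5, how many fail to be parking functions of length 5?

1829

|PF| = 1·6^4 = 1·1296 = 1296 [KW]
Example (5,2,2,4,5) → sorted (2,2,4,5,5): b_1=2>1, not a PF.
So 3125 − 1296 = 1829 fail.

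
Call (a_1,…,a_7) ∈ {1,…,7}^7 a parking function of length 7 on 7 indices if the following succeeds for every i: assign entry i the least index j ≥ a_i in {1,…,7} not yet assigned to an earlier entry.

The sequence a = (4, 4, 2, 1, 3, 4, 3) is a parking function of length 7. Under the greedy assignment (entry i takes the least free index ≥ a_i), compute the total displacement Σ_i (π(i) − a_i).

Σπ(i) = 1+…+7 = 28; Σa = 4+4+2+1+3+4+3 = 21; disp = 28−21 = 7.

7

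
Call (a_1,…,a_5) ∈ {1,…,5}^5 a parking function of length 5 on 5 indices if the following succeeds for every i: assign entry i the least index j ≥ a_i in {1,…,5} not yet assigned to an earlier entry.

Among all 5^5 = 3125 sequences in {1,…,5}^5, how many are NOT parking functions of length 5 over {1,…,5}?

|PF(5,5)| = (6−5)·6^(5−1) = 1·1296 = 1296 (Pollak)
Example (3,3,5,5,5) → sorted (3,3,5,5,5): b_1=3>1, not a PF.
Total 3125; non-PF = 3125−1296 = 1829

1829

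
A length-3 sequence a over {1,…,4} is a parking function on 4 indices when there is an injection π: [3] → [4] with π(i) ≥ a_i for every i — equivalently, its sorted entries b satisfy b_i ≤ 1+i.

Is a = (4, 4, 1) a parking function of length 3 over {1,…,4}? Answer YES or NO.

NO

Sorted: b = (1, 4, 4).
  b_1=1 ≤ 2
  b_2=4 > 3
  fails at i=2 ⇒ NO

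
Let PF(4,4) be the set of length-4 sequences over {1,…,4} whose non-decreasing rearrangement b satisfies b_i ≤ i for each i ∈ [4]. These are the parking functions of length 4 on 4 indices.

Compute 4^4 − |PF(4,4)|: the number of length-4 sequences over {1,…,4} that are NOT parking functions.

Count = (4−4+1)·(4+1)^(4−1) = 1·125 = 125 (Pollak)
Example (4,3,3,1) → sorted (1,3,3,4): b_2=3>2, not a PF.
So 256 − 125 = 131 fail.

131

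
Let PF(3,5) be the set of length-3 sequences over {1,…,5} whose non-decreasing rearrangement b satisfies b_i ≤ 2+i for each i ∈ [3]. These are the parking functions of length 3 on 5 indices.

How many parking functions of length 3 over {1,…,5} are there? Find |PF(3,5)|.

108

#PF = (6−3)·6^(3−1) = 3 · 36 = 108 [KW]
Check (4,1,4) → sorted (1,4,4): b_i ≤ 2+i ∀i, a PF.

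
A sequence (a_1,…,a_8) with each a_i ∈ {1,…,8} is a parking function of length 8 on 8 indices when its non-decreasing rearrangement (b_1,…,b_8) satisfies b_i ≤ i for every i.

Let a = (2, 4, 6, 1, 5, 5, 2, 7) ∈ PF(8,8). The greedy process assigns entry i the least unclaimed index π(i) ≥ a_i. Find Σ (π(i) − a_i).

Σπ = 36 ({1..8} each once); Σa = 2+4+6+1+5+5+2+7 = 32; disp = 36−32 = 4.

4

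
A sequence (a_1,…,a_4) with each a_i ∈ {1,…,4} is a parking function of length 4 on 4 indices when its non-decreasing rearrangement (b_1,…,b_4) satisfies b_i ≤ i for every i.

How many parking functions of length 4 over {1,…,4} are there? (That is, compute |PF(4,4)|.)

125

|PF| = 1·5^3 = 1 · 125 = 125 (Konheim–Weiss)
Example (2,3,1,4) → sorted (1,2,3,4): b_i ≤ i ∀i, a PF.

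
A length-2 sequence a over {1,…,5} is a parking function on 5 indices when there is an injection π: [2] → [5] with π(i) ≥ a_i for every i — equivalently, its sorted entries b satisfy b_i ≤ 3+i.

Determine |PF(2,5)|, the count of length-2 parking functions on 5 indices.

24

#PF = (5−2+1)·(5+1)^(2−1) = 4×6 = 24 [KW]
E.g. (3,2) → sorted (2,3): b_i ≤ 3+i ∀i, a PF.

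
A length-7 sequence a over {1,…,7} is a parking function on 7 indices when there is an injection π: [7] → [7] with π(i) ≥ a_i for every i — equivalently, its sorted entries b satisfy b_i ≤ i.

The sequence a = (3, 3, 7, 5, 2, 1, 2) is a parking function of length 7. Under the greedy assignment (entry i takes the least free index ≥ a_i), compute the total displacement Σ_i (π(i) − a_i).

Σπ = 28 ({1..7} each once); Σa = 3+3+7+5+2+1+2 = 23; disp = 28−23 = 5.

5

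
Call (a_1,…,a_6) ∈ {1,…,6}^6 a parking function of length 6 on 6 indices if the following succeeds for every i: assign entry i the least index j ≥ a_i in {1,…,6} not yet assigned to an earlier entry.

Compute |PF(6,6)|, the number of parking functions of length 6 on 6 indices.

16807

|PF(6,6)| = (7−6)·7^(6−1) = 1×16807 = 16807 (Konheim–Weiss)
Check (2,1,3,6,2,5) → sorted (1,2,2,3,5,6): b_i ≤ i ∀i, a PF.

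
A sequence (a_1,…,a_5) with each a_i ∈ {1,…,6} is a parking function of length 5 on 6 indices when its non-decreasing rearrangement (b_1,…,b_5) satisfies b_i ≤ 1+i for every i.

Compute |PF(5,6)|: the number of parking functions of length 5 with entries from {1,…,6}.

4802

|PF| = (7−5)·7^(5−1) = 2×2401 = 4802 (Konheim–Weiss)
E.g. (2,1,2,1,2) → sorted (1,1,2,2,2): b_i ≤ 1+i ∀i, a PF.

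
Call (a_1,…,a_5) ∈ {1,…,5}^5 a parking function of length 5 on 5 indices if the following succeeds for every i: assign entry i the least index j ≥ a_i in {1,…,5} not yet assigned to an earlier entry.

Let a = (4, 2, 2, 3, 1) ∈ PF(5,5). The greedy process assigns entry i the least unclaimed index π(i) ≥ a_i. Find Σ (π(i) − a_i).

Σπ(i) = 1+…+5 = 15; Σa = 4+2+2+3+1 = 12; disp = 15−12 = 3.

3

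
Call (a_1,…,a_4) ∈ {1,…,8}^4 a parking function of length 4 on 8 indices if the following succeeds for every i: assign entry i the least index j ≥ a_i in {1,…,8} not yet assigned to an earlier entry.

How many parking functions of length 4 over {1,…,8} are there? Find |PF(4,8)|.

|PF| = 5·9^3 = 5 · 729 = 3645 (Pollak)
Example (4,4,7,5) → sorted (4,4,5,7): b_i ≤ 4+i ∀i, a PF.

3645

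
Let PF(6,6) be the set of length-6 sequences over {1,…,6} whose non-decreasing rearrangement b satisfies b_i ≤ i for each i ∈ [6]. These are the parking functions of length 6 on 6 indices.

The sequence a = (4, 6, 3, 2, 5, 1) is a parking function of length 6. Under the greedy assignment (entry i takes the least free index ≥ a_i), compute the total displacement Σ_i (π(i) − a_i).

Σπ(i) = 1+…+6 = 21; Σa = 4+6+3+2+5+1 = 21; disp = 21−21 = 0.

0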